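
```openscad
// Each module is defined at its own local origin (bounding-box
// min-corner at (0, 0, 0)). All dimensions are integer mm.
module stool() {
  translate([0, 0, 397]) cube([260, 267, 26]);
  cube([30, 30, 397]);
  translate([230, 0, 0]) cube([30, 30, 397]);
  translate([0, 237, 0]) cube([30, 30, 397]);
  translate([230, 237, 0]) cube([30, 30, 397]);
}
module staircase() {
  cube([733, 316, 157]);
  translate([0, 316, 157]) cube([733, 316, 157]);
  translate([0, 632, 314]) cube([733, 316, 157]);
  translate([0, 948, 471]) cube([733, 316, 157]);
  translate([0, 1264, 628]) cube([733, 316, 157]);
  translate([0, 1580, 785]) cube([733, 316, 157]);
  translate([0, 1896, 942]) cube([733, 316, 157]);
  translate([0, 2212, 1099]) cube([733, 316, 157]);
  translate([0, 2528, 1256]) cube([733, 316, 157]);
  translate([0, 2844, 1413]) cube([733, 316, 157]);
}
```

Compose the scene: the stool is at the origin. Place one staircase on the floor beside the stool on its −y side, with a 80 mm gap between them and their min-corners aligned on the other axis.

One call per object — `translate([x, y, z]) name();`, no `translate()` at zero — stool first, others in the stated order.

stool();
translate([0, -3240, 0]) staircase();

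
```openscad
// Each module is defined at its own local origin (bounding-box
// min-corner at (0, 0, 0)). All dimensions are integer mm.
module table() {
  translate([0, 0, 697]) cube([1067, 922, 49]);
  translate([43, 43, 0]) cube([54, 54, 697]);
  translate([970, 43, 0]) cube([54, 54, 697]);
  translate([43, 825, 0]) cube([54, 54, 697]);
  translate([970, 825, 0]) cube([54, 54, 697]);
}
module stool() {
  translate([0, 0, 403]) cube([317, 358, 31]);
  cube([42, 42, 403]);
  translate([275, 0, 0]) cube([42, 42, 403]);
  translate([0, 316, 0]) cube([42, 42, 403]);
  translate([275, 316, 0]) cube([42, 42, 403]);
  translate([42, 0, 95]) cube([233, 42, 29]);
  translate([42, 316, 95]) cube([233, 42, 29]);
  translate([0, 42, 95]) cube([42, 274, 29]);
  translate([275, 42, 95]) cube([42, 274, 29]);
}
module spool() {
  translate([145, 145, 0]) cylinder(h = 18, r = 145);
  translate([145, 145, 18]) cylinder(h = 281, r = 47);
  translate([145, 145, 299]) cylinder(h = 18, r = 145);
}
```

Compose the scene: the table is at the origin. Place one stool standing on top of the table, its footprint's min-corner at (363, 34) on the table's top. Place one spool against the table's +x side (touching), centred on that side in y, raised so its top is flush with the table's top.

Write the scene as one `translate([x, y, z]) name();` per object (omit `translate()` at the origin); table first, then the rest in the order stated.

table();
translate([363, 34, 746]) stool();
translate([1067, 316, 429]) spool();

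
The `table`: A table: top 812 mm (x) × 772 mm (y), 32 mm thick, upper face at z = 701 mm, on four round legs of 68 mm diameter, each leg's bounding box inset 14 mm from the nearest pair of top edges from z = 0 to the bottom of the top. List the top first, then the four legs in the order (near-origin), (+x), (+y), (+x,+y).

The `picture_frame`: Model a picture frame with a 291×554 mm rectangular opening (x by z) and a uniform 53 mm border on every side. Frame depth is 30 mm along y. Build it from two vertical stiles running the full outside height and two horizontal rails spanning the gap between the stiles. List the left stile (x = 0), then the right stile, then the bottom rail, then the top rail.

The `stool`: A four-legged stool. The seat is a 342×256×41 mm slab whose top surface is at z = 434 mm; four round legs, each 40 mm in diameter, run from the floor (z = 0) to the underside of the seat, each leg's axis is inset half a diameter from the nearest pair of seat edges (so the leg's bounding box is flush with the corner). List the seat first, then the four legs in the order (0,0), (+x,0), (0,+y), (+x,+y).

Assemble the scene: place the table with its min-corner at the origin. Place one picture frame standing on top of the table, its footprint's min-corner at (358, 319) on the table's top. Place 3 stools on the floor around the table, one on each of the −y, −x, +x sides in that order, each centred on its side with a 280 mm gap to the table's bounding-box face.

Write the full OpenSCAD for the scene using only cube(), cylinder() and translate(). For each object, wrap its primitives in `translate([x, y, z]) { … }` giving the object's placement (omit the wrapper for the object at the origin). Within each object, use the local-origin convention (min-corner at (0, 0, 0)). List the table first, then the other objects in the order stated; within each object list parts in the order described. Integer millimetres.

translate([0, 0, 669]) cube([812, 772, 32]);
translate([48, 48, 0]) cylinder(h = 669, r = 34);
translate([764, 48, 0]) cylinder(h = 669, r = 34);
translate([48, 724, 0]) cylinder(h = 669, r = 34);
translate([764, 724, 0]) cylinder(h = 669, r = 34);
translate([358, 319, 701]) {
  cube([53, 30, 660]);
  translate([344, 0, 0]) cube([53, 30, 660]);
  translate([53, 0, 0]) cube([291, 30, 53]);
  translate([53, 0, 607]) cube([291, 30, 53]);
}
translate([235, -536, 0]) {
  translate([0, 0, 393]) cube([342, 256, 41]);
  translate([20, 20, 0]) cylinder(h = 393, r = 20);
  translate([322, 20, 0]) cylinder(h = 393, r = 20);
  translate([20, 236, 0]) cylinder(h = 393, r = 20);
  translate([322, 236, 0]) cylinder(h = 393, r = 20);
}
translate([-622, 258, 0]) {
  translate([0, 0, 393]) cube([342, 256, 41]);
  translate([20, 20, 0]) cylinder(h = 393, r = 20);
  translate([322, 20, 0]) cylinder(h = 393, r = 20);
  translate([20, 236, 0]) cylinder(h = 393, r = 20);
  translate([322, 236, 0]) cylinder(h = 393, r = 20);
}
translate([1092, 258, 0]) {
  translate([0, 0, 393]) cube([342, 256, 41]);
  translate([20, 20, 0]) cylinder(h = 393, r = 20);
  translate([322, 20, 0]) cylinder(h = 393, r = 20);
  translate([20, 236, 0]) cylinder(h = 393, r = 20);
  translate([322, 236, 0]) cylinder(h = 393, r = 20);
}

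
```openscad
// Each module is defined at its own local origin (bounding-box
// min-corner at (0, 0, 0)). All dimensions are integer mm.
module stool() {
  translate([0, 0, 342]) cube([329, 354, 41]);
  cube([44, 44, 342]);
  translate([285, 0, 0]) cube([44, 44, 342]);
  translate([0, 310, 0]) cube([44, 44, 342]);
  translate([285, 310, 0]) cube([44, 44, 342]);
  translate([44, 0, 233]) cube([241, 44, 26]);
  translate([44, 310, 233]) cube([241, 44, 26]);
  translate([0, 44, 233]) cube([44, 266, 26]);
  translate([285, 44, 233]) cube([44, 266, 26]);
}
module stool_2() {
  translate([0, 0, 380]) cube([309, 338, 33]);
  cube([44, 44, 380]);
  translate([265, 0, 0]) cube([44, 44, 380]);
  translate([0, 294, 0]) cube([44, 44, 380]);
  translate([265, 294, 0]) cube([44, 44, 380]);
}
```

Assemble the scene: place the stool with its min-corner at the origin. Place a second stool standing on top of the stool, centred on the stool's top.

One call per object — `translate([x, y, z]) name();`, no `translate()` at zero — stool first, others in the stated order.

stool();
translate([10, 8, 383]) stool_2();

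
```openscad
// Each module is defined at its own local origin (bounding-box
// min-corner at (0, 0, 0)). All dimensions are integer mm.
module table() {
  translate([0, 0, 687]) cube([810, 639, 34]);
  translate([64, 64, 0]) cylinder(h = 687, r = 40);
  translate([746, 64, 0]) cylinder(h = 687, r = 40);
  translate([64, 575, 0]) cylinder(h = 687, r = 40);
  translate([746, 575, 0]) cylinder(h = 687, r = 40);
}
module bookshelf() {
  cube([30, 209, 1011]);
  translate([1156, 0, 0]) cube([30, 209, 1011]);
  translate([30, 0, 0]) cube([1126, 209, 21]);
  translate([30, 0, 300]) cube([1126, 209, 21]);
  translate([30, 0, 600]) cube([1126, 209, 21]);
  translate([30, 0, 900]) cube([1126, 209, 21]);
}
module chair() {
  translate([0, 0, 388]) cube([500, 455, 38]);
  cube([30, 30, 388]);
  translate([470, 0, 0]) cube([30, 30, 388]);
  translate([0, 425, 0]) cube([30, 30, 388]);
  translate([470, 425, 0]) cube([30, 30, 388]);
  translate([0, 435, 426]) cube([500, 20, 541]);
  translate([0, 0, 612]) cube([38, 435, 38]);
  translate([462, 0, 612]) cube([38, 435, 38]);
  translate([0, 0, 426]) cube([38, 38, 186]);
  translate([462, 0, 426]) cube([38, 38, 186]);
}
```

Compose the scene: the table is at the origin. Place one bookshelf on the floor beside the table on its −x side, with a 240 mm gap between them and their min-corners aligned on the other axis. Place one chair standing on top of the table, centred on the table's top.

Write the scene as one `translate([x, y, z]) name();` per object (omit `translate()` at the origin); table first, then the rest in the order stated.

table();
translate([-1426, 0, 0]) bookshelf();
translate([155, 92, 721]) chair();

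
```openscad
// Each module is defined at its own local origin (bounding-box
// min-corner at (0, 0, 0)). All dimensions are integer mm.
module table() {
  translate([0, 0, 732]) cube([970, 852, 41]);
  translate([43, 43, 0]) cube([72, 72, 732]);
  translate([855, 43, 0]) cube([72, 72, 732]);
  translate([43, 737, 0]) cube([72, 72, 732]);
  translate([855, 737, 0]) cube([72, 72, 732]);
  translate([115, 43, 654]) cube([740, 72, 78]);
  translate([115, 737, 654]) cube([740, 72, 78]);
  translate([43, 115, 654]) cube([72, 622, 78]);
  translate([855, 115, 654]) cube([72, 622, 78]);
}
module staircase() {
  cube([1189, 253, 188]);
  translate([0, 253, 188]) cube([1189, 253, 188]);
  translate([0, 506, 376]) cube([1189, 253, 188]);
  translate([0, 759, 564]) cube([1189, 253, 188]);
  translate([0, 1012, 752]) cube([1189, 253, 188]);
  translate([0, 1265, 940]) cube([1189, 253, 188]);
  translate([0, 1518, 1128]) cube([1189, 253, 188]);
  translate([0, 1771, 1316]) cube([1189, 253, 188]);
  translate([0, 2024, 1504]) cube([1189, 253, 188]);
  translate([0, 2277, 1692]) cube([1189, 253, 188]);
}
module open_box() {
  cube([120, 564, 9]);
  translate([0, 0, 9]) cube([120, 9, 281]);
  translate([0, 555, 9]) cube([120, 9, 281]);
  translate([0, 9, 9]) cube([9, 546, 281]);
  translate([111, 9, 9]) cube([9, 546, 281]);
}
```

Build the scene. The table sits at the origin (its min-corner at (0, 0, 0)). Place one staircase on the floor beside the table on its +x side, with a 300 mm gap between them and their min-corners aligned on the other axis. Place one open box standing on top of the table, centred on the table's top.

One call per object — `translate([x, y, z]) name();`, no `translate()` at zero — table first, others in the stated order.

table();
translate([1270, 0, 0]) staircase();
translate([425, 144, 773]) open_box();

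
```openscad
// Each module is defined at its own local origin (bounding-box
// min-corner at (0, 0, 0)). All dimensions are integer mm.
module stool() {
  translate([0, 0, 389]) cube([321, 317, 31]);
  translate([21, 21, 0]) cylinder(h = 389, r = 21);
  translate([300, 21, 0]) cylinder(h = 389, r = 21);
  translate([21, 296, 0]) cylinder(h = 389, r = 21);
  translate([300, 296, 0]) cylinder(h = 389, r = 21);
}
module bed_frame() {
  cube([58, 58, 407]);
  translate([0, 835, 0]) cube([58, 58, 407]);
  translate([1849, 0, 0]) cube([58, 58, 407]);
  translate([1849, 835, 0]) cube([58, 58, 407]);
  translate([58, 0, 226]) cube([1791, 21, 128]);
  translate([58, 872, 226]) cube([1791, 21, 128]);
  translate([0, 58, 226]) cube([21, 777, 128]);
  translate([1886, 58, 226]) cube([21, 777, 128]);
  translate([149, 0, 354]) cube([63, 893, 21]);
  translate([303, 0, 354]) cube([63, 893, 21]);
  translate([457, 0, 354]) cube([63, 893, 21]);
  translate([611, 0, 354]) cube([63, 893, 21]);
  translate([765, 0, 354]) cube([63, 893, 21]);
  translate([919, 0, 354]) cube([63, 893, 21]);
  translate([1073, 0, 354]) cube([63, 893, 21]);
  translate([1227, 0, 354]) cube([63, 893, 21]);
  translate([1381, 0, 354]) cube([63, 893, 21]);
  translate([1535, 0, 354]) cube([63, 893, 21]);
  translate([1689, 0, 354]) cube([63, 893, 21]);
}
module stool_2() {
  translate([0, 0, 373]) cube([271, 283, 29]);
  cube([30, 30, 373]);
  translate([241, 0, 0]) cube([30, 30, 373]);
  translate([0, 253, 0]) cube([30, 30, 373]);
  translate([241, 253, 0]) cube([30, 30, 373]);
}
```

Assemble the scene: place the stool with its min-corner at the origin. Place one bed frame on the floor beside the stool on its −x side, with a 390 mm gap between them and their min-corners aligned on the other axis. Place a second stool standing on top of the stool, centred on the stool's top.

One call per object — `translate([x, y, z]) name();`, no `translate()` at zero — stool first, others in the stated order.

stool();
translate([-2297, 0, 0]) bed_frame();
translate([25, 17, 420]) stool_2();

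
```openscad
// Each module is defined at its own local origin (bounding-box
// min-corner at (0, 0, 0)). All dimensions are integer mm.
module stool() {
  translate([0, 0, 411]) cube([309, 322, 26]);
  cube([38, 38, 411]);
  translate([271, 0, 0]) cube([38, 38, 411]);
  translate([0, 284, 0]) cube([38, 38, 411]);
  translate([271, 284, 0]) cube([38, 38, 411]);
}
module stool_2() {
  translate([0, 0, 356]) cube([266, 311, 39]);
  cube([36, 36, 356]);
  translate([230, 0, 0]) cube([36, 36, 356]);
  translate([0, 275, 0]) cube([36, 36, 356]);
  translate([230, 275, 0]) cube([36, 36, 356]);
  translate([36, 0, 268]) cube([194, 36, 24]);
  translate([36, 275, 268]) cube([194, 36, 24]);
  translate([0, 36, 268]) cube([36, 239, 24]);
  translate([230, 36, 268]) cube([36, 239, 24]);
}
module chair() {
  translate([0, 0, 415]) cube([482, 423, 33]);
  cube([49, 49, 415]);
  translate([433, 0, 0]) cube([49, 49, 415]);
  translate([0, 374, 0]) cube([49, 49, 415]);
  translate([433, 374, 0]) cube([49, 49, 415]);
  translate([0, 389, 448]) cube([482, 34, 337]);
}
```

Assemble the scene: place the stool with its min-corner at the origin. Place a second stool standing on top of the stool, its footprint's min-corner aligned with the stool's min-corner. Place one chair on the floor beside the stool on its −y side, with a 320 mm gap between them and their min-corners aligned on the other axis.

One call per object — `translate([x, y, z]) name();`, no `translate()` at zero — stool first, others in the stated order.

stool();
translate([0, 0, 437]) stool_2();
translate([0, -743, 0]) chair();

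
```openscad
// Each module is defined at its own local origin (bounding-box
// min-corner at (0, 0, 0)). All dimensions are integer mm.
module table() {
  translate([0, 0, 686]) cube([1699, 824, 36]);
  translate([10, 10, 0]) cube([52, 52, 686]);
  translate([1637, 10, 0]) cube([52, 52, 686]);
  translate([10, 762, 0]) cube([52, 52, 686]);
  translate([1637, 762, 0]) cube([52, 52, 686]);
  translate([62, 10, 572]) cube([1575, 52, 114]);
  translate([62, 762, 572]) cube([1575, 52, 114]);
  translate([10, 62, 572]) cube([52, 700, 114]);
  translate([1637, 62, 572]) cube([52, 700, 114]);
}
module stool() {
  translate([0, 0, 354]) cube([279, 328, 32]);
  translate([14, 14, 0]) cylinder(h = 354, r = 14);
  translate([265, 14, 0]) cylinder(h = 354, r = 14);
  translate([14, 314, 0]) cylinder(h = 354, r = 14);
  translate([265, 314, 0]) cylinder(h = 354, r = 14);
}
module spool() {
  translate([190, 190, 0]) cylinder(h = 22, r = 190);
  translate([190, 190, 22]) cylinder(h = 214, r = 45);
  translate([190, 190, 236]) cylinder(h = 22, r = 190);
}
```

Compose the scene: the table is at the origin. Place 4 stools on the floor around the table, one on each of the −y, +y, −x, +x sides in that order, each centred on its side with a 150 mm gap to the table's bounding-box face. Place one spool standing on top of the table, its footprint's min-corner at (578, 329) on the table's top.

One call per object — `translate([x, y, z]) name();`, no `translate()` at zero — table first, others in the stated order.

table();
translate([710, -478, 0]) stool();
translate([710, 974, 0]) stool();
translate([-429, 248, 0]) stool();
translate([1849, 248, 0]) stool();
translate([578, 329, 722]) spool();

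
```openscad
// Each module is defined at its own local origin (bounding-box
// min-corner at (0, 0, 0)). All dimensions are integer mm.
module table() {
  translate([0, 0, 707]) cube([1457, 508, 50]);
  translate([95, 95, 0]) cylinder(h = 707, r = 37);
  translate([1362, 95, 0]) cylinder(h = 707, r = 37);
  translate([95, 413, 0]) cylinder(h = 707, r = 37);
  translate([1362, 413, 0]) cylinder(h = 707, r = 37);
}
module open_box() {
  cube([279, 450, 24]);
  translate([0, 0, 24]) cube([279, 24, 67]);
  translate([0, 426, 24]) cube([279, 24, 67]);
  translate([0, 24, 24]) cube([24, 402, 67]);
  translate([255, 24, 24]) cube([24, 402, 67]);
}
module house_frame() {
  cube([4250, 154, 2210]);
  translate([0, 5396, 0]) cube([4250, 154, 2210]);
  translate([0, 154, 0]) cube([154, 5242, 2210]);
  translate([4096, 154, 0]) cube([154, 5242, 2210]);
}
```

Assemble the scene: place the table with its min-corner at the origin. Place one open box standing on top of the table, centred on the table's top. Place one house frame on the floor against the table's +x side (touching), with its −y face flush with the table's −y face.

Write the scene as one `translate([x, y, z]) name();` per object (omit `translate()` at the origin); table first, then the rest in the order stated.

table();
translate([589, 29, 757]) open_box();
translate([1457, 0, 0]) house_frame();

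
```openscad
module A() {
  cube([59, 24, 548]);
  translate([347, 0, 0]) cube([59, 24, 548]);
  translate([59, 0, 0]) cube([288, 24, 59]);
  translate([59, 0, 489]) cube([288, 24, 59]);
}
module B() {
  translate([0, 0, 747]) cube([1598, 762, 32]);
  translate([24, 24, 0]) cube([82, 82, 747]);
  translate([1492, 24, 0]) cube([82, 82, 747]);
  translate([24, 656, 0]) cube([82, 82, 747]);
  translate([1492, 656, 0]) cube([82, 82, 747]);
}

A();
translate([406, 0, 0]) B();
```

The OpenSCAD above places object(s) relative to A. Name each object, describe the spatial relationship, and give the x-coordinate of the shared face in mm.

The picture frame's +x face and the table's −x face are both at x = 406 mm.

A is a picture frame. B is a table. The table is against the picture frame's +x side, with their −y faces flush. The x-coordinate of the shared face is 406 mm.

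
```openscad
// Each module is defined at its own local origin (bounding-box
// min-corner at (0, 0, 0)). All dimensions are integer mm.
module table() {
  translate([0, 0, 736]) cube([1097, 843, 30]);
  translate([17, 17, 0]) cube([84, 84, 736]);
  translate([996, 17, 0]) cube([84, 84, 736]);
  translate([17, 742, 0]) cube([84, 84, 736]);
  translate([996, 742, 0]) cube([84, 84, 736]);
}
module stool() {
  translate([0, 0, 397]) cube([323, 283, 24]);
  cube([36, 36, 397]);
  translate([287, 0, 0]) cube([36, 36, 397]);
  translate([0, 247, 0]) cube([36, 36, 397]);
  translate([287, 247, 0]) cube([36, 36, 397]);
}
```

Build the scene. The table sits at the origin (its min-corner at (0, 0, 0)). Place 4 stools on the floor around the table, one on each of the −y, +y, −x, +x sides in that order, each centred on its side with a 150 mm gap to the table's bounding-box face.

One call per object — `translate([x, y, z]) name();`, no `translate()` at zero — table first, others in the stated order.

table();
translate([387, -433, 0]) stool();
translate([387, 993, 0]) stool();
translate([-473, 280, 0]) stool();
translate([1247, 280, 0]) stool();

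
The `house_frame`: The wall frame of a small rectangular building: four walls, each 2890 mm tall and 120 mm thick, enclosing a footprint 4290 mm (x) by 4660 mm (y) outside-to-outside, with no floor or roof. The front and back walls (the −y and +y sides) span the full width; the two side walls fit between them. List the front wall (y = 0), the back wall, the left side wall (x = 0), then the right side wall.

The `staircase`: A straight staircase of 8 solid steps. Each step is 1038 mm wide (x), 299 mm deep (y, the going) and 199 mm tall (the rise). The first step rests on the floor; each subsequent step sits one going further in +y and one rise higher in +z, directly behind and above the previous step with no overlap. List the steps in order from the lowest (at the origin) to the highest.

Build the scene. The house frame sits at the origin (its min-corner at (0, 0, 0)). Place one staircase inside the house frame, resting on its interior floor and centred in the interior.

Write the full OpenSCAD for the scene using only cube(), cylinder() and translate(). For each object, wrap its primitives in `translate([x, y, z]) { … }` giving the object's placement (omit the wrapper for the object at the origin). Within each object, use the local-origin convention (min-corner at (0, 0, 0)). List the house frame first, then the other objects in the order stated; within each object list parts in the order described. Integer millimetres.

cube([4290, 120, 2890]);
translate([0, 4540, 0]) cube([4290, 120, 2890]);
translate([0, 120, 0]) cube([120, 4420, 2890]);
translate([4170, 120, 0]) cube([120, 4420, 2890]);
translate([1626, 1134, 0]) {
  cube([1038, 299, 199]);
  translate([0, 299, 199]) cube([1038, 299, 199]);
  translate([0, 598, 398]) cube([1038, 299, 199]);
  translate([0, 897, 597]) cube([1038, 299, 199]);
  translate([0, 1196, 796]) cube([1038, 299, 199]);
  translate([0, 1495, 995]) cube([1038, 299, 199]);
  translate([0, 1794, 1194]) cube([1038, 299, 199]);
  translate([0, 2093, 1393]) cube([1038, 299, 199]);
}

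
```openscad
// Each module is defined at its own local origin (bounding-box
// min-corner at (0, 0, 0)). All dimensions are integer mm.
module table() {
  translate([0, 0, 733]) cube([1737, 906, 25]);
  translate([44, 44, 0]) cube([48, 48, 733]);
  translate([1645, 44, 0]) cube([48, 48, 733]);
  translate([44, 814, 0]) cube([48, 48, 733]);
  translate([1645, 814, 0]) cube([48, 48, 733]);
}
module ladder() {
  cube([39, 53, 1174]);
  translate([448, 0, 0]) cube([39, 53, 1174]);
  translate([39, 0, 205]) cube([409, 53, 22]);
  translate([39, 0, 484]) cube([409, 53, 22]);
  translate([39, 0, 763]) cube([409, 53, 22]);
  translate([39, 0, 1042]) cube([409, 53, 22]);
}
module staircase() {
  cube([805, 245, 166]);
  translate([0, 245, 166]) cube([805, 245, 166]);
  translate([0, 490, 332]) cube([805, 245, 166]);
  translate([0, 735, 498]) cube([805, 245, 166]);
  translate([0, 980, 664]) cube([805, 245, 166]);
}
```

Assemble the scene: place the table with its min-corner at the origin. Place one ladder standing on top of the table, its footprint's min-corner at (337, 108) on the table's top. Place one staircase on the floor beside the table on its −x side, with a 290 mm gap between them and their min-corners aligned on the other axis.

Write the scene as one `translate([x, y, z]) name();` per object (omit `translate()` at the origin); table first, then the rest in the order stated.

table();
translate([337, 108, 758]) ladder();
translate([-1095, 0, 0]) staircase();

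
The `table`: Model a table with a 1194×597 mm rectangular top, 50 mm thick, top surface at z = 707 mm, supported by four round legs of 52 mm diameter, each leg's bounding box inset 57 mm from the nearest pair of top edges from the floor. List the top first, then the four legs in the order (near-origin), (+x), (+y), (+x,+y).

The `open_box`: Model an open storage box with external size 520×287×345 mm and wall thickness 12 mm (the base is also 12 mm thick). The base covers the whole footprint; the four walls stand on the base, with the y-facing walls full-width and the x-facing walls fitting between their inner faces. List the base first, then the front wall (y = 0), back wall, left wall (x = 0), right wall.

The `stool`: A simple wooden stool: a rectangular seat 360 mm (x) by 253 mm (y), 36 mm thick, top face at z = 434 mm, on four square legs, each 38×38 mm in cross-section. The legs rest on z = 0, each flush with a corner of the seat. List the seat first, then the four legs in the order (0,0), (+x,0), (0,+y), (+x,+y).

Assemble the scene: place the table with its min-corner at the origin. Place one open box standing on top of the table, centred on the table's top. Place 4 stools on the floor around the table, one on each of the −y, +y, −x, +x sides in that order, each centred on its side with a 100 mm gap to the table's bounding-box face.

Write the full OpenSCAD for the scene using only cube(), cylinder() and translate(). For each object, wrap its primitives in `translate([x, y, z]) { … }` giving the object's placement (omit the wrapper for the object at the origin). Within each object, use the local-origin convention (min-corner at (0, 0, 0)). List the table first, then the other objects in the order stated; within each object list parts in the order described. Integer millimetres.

translate([0, 0, 657]) cube([1194, 597, 50]);
translate([83, 83, 0]) cylinder(h = 657, r = 26);
translate([1111, 83, 0]) cylinder(h = 657, r = 26);
translate([83, 514, 0]) cylinder(h = 657, r = 26);
translate([1111, 514, 0]) cylinder(h = 657, r = 26);
translate([337, 155, 707]) {
  cube([520, 287, 12]);
  translate([0, 0, 12]) cube([520, 12, 333]);
  translate([0, 275, 12]) cube([520, 12, 333]);
  translate([0, 12, 12]) cube([12, 263, 333]);
  translate([508, 12, 12]) cube([12, 263, 333]);
}
translate([417, -353, 0]) {
  translate([0, 0, 398]) cube([360, 253, 36]);
  cube([38, 38, 398]);
  translate([322, 0, 0]) cube([38, 38, 398]);
  translate([0, 215, 0]) cube([38, 38, 398]);
  translate([322, 215, 0]) cube([38, 38, 398]);
}
translate([417, 697, 0]) {
  translate([0, 0, 398]) cube([360, 253, 36]);
  cube([38, 38, 398]);
  translate([322, 0, 0]) cube([38, 38, 398]);
  translate([0, 215, 0]) cube([38, 38, 398]);
  translate([322, 215, 0]) cube([38, 38, 398]);
}
translate([-460, 172, 0]) {
  translate([0, 0, 398]) cube([360, 253, 36]);
  cube([38, 38, 398]);
  translate([322, 0, 0]) cube([38, 38, 398]);
  translate([0, 215, 0]) cube([38, 38, 398]);
  translate([322, 215, 0]) cube([38, 38, 398]);
}
translate([1294, 172, 0]) {
  translate([0, 0, 398]) cube([360, 253, 36]);
  cube([38, 38, 398]);
  translate([322, 0, 0]) cube([38, 38, 398]);
  translate([0, 215, 0]) cube([38, 38, 398]);
  translate([322, 215, 0]) cube([38, 38, 398]);
}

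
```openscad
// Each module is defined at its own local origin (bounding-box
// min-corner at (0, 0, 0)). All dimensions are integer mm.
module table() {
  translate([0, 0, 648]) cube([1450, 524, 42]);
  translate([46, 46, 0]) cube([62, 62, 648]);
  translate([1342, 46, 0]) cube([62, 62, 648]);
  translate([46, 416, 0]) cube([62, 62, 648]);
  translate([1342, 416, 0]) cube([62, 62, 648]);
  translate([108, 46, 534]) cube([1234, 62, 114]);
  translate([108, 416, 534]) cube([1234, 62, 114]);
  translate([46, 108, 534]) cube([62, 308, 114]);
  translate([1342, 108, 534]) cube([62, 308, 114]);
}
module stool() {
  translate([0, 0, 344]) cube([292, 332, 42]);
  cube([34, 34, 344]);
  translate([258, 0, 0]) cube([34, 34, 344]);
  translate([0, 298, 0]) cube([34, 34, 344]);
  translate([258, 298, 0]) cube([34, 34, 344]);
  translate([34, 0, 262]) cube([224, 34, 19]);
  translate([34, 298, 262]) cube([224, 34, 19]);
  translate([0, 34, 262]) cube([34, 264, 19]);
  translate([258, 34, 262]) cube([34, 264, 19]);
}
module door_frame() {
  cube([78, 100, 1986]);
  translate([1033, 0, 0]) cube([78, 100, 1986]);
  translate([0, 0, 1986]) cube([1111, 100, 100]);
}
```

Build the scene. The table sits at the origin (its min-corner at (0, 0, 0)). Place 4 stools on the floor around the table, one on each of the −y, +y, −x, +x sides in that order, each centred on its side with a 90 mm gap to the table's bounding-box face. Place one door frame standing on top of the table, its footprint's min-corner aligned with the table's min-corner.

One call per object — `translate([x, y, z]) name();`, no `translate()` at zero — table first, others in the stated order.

table();
translate([579, -422, 0]) stool();
translate([579, 614, 0]) stool();
translate([-382, 96, 0]) stool();
translate([1540, 96, 0]) stool();
translate([0, 0, 690]) door_frame();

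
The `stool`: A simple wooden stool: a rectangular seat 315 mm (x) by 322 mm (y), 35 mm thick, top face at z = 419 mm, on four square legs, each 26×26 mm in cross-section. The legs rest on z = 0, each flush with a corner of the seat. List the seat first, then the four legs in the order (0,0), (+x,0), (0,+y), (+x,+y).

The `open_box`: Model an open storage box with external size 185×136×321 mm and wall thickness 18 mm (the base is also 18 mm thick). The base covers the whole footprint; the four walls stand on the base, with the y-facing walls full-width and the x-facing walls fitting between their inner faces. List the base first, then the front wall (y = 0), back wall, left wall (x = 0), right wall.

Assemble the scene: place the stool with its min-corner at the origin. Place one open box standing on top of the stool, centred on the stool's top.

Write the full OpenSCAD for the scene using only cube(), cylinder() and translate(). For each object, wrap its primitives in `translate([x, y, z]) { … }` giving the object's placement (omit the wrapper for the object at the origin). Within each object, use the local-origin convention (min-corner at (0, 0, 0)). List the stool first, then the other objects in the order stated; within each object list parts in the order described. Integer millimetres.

translate([0, 0, 384]) cube([315, 322, 35]);
cube([26, 26, 384]);
translate([289, 0, 0]) cube([26, 26, 384]);
translate([0, 296, 0]) cube([26, 26, 384]);
translate([289, 296, 0]) cube([26, 26, 384]);
translate([65, 93, 419]) {
  cube([185, 136, 18]);
  translate([0, 0, 18]) cube([185, 18, 303]);
  translate([0, 118, 18]) cube([185, 18, 303]);
  translate([0, 18, 18]) cube([18, 100, 303]);
  translate([167, 18, 18]) cube([18, 100, 303]);
}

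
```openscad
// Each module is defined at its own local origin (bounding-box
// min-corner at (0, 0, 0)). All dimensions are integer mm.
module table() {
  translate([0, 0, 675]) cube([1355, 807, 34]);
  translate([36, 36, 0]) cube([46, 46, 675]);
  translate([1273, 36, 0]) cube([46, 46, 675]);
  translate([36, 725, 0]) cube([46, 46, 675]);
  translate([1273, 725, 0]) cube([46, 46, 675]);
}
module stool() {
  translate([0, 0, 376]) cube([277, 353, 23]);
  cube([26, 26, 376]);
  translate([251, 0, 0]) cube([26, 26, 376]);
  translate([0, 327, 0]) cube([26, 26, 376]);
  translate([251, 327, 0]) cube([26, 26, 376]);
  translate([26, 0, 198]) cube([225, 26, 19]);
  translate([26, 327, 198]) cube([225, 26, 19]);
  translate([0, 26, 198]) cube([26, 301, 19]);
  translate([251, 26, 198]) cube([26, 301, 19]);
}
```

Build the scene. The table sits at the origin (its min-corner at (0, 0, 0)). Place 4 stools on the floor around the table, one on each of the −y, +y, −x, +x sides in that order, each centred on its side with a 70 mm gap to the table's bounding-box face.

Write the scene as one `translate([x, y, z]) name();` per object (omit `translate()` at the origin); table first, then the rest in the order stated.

table();
translate([539, -423, 0]) stool();
translate([539, 877, 0]) stool();
translate([-347, 227, 0]) stool();
translate([1425, 227, 0]) stool();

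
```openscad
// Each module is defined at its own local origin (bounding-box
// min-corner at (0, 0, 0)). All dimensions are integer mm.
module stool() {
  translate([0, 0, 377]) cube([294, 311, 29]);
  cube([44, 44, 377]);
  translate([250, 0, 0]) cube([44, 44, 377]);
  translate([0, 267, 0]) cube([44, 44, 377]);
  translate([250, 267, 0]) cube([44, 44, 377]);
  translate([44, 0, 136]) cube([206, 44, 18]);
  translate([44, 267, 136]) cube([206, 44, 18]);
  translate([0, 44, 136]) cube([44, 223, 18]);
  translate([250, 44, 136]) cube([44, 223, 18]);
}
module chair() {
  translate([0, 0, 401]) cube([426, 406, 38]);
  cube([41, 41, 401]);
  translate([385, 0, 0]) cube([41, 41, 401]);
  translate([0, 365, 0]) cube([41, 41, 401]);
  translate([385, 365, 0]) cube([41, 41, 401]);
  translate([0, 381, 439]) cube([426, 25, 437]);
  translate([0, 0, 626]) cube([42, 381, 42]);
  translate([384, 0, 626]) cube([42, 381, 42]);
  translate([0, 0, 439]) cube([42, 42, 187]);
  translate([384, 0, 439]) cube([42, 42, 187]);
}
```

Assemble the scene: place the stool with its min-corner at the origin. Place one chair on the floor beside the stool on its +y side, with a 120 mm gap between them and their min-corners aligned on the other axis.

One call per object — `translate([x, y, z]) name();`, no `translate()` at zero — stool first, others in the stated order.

stool();
translate([0, 431, 0]) chair();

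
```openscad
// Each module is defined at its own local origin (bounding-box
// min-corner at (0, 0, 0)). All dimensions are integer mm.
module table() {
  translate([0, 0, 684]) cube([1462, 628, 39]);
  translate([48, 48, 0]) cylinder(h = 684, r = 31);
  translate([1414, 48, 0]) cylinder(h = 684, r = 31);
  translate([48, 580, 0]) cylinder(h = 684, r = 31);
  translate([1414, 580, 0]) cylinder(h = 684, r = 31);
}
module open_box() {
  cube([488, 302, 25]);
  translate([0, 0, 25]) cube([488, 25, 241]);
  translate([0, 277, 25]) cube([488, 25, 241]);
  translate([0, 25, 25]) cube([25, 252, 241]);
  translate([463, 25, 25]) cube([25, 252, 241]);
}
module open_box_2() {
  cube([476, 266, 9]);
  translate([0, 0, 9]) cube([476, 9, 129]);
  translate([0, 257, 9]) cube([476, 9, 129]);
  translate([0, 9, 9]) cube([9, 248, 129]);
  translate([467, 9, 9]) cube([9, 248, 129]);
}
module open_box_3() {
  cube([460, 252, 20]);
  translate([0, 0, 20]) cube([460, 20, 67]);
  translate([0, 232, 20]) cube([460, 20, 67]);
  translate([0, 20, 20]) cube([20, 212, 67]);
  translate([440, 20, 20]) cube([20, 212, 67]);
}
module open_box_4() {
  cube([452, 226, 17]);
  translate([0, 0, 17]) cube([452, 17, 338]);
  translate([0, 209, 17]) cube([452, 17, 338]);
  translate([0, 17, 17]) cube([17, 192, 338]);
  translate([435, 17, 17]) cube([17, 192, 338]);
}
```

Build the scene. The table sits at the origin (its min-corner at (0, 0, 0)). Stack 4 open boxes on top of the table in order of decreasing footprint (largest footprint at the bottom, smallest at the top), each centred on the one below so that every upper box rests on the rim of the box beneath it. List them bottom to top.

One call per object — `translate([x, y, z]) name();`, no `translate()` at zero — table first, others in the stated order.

table();
translate([487, 163, 723]) open_box();
translate([493, 181, 989]) open_box_2();
translate([501, 188, 1127]) open_box_3();
translate([505, 201, 1214]) open_box_4();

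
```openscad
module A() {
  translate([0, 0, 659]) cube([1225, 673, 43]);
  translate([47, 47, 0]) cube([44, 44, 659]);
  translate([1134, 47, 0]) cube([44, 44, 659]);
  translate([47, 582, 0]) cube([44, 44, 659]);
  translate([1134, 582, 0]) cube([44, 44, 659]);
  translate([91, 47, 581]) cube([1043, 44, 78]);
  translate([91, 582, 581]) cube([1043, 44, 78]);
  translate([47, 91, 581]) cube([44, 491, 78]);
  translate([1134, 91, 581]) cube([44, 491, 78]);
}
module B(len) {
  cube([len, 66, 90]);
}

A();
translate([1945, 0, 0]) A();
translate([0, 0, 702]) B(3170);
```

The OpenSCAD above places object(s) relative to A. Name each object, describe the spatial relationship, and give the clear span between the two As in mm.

Second table starts at x = 1945; first ends at x = 1225; clear span = 1945 − 1225 = 720 mm.

A is a table. B is a beam. A beam spans the tops of two tables. The clear span between the two tables is 720 mm.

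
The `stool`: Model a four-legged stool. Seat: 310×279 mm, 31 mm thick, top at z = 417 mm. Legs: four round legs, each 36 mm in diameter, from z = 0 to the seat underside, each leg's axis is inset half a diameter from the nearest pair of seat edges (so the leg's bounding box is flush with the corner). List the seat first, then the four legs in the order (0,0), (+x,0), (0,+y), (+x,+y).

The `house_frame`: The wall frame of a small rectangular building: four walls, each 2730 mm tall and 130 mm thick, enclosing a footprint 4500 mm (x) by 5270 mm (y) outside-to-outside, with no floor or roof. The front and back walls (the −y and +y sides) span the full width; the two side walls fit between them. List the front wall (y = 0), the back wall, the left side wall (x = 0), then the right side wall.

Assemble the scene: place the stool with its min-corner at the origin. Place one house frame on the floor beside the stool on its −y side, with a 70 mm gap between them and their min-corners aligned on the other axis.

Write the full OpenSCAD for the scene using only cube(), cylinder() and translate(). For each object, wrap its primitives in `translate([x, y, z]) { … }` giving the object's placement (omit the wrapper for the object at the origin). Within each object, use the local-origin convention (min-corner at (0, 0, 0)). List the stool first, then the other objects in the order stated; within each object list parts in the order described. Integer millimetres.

translate([0, 0, 386]) cube([310, 279, 31]);
translate([18, 18, 0]) cylinder(h = 386, r = 18);
translate([292, 18, 0]) cylinder(h = 386, r = 18);
translate([18, 261, 0]) cylinder(h = 386, r = 18);
translate([292, 261, 0]) cylinder(h = 386, r = 18);
translate([0, -5340, 0]) {
  cube([4500, 130, 2730]);
  translate([0, 5140, 0]) cube([4500, 130, 2730]);
  translate([0, 130, 0]) cube([130, 5010, 2730]);
  translate([4370, 130, 0]) cube([130, 5010, 2730]);
}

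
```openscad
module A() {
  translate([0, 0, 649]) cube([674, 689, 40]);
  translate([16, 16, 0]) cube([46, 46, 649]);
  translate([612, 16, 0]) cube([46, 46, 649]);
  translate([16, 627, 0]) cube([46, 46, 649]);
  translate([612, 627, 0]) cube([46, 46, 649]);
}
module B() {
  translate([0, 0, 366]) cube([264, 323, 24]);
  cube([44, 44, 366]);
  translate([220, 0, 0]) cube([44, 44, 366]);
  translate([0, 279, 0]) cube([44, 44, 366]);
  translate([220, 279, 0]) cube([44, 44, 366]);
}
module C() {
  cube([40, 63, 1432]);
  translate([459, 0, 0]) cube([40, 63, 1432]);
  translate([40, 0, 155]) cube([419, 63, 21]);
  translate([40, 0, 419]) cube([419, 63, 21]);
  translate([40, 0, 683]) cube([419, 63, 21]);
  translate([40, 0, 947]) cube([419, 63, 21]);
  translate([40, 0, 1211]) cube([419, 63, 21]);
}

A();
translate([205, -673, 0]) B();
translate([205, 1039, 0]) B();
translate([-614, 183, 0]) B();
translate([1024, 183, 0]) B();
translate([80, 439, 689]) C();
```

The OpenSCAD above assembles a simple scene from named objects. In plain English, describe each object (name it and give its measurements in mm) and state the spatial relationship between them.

A is a rectangular dining table. The top is 674×689×40 mm with its upper surface at z = 689 mm. It stands on four 46×46 mm square legs, each inset 16 mm from the nearest pair of top edges, running from the floor to the underside of the top.

B is a four-legged stool. The seat is a 264×323×24 mm slab whose top surface is at z = 390 mm; four square legs, each 44×44 mm in cross-section, run from the floor (z = 0) to the underside of the seat, each flush with a corner of the seat.

C is a wooden ladder with two side rails of 40×63 mm section and 1432 mm height, set 499 mm apart overall. Between them run 5 rectangular rungs (63 mm deep, 21 mm thick), front faces flush with the rails' −y face. The bottom of the first rung is 155 mm above the floor and each subsequent rung is 264 mm higher than the one below.

Four stools sit around the table at the −y, +y, −x, +x sides. The ladder is on top of the table.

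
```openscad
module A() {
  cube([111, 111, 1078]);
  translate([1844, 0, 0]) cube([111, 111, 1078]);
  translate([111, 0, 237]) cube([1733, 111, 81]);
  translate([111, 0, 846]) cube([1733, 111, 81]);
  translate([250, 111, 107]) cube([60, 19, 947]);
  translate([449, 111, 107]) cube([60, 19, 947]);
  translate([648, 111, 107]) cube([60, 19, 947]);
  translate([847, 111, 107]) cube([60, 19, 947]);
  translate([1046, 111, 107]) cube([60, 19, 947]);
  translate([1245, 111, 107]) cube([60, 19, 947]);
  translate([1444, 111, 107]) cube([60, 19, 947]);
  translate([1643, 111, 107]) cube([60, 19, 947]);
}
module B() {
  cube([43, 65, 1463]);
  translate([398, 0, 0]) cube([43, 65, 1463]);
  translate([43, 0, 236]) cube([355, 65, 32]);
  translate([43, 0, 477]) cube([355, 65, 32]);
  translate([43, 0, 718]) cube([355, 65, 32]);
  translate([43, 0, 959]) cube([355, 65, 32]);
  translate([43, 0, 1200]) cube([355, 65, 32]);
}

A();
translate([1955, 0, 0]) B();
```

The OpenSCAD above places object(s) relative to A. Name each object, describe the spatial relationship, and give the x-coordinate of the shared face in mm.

The fence section's +x face and the ladder's −x face are both at x = 1955 mm.

A is a fence section. B is a ladder. The ladder is against the fence section's +x side, with their −y faces flush. The x-coordinate of the shared face is 1955 mm.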